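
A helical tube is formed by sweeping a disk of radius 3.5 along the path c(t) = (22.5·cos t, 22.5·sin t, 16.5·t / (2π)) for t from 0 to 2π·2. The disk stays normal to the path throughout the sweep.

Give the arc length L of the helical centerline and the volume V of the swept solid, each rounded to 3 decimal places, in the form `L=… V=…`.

L=284.663 V=10955.101

2πR = 2π·22.5 = 141.371669
per-turn = √(141.371669² + 16.5²) = √(19985.9489 + 272.25) = √20258.1989 = 142.331300
L = 2 × 142.331300 = 284.662600
V = π·3.5² × L = 38.484510 × 284.662600 = 10955.100665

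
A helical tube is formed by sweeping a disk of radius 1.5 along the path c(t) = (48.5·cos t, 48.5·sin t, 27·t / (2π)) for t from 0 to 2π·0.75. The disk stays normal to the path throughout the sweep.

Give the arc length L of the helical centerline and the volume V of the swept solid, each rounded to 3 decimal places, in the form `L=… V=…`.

2πR = 2π·48.5 = 304.734487
per-turn = √(304.734487² + 27²) = √(92863.1078 + 729) = √93592.1078 = 305.928272
L = 0.75 × 305.928272 = 229.446204
V = π·1.5² × L = 7.068583 × 229.446204 = 1621.859647

L=229.446 V=1621.860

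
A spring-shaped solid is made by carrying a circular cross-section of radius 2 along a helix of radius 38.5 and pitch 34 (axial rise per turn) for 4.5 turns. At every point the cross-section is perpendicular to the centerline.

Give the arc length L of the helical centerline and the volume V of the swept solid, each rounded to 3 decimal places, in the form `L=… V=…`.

2πR = 2π·38.5 = 241.902634
per-turn = √(241.902634² + 34²) = √(58516.8845 + 1156) = √59672.8845 = 244.280340
L = 4.5 × 244.280340 = 1099.261530
V = π·2² × L = 12.566371 × 1099.261530 = 13813.727786

L=1099.262 V=13813.728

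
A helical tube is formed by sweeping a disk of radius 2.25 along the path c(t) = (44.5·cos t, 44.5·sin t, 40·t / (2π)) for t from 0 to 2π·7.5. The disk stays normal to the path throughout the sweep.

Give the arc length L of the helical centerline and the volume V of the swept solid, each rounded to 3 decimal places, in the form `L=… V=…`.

L=2118.364 V=33691.116

2πR = 2π·44.5 = 279.601746
per-turn = √(279.601746² + 40²) = √(78177.1365 + 1600) = √79777.1365 = 282.448467
L = 7.5 × 282.448467 = 2118.363502
V = π·2.25² × L = 15.904313 × 2118.363502 = 33691.115776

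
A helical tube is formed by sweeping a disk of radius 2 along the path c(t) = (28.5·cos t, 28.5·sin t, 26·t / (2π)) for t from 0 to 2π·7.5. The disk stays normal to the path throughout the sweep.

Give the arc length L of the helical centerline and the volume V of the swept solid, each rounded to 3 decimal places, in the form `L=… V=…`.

L=1357.113 V=17053.990

2πR = 2π·28.5 = 179.070781
per-turn = √(179.070781² + 26²) = √(32066.3447 + 676) = √32742.3447 = 180.948459
L = 7.5 × 180.948459 = 1357.113440
V = π·2² × L = 12.566371 × 1357.113440 = 17053.990454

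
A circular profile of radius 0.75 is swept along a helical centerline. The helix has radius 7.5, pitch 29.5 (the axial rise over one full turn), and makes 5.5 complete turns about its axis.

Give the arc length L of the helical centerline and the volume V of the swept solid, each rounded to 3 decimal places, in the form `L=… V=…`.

L=305.778 V=540.354

2πR = 2π·7.5 = 47.123890
per-turn = √(47.123890² + 29.5²) = √(2220.6610 + 870.25) = √3090.9110 = 55.595962
L = 5.5 × 55.595962 = 305.777791
V = π·0.75² × L = 1.767146 × 305.777791 = 540.353960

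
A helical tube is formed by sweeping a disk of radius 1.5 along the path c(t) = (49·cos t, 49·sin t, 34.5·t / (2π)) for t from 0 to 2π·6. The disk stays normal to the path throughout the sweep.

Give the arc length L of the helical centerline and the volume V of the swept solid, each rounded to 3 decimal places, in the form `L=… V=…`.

2πR = 2π·49 = 307.876080
per-turn = √(307.876080² + 34.5²) = √(94787.6807 + 1190.25) = √95977.9307 = 309.803051
L = 6 × 309.803051 = 1858.818309
V = π·1.5² × L = 7.068583 × 1858.818309 = 13139.212370

L=1858.818 V=13139.212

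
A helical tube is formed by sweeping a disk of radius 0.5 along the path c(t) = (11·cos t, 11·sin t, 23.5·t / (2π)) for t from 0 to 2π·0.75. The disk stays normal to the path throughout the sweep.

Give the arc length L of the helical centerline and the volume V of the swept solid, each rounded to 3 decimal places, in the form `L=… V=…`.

L=54.751 V=43.001

2πR = 2π·11 = 69.115038
per-turn = √(69.115038² + 23.5²) = √(4776.8885 + 552.25) = √5329.1385 = 73.000949
L = 0.75 × 73.000949 = 54.750712
V = π·0.5² × L = 0.785398 × 54.750712 = 43.001108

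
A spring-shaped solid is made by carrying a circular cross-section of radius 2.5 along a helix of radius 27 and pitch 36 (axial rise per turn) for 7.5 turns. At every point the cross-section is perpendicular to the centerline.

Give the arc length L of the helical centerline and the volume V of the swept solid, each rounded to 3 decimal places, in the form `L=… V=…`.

L=1300.677 V=25538.742

2πR = 2π·27 = 169.646003
per-turn = √(169.646003² + 36²) = √(28779.7664 + 1296) = √30075.7664 = 173.423662
L = 7.5 × 173.423662 = 1300.677463
V = π·2.5² × L = 19.634954 × 1300.677463 = 25538.742259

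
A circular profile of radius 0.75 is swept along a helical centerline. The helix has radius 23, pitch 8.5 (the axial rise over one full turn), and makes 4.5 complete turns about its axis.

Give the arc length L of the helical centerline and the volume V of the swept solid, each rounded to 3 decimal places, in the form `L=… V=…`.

2πR = 2π·23 = 144.513262
per-turn = √(144.513262² + 8.5²) = √(20884.0829 + 72.25) = √20956.3329 = 144.763023
L = 4.5 × 144.763023 = 651.433605
V = π·0.75² × L = 1.767146 × 651.433605 = 1151.178203

L=651.434 V=1151.178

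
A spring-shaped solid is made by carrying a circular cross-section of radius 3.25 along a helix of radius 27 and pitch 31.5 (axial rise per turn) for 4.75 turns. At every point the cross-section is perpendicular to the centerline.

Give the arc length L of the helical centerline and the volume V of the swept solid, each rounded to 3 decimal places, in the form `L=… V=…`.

2πR = 2π·27 = 169.646003
per-turn = √(169.646003² + 31.5²) = √(28779.7664 + 992.25) = √29772.0164 = 172.545694
L = 4.75 × 172.545694 = 819.592045
V = π·3.25² × L = 33.183072 × 819.592045 = 27196.582182

L=819.592 V=27196.582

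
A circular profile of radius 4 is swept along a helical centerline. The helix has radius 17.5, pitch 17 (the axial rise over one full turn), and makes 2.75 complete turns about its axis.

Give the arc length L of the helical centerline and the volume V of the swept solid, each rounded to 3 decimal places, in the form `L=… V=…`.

L=305.971 V=15379.775

2πR = 2π·17.5 = 109.955743
per-turn = √(109.955743² + 17²) = √(12090.2654 + 289) = √12379.2654 = 111.262147
L = 2.75 × 111.262147 = 305.970905
V = π·4² × L = 50.265482 × 305.970905 = 15379.775143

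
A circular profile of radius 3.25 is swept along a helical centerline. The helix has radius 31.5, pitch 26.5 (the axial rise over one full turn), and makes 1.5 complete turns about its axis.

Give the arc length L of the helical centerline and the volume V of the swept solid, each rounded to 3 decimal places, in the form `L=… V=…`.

2πR = 2π·31.5 = 197.920337
per-turn = √(197.920337² + 26.5²) = √(39172.4599 + 702.25) = √39874.7099 = 199.686529
L = 1.5 × 199.686529 = 299.529794
V = π·3.25² × L = 33.183072 × 299.529794 = 9939.318825

L=299.530 V=9939.319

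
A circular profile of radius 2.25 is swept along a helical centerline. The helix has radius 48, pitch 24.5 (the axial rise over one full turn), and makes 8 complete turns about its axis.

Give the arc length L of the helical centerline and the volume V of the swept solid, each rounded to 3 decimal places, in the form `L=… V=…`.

L=2420.691 V=38499.429

2πR = 2π·48 = 301.592895
per-turn = √(301.592895² + 24.5²) = √(90958.2742 + 600.25) = √91558.5242 = 302.586391
L = 8 × 302.586391 = 2420.691130
V = π·2.25² × L = 15.904313 × 2420.691130 = 38499.428943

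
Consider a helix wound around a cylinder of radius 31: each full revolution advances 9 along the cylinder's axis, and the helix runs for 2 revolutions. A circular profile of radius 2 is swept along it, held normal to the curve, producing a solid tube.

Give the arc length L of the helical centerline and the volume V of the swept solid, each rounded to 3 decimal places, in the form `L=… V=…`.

L=389.973 V=4900.547

2πR = 2π·31 = 194.778745
per-turn = √(194.778745² + 9²) = √(37938.7593 + 81) = √38019.7593 = 194.986562
L = 2 × 194.986562 = 389.973124
V = π·2² × L = 12.566371 × 389.973124 = 4900.546803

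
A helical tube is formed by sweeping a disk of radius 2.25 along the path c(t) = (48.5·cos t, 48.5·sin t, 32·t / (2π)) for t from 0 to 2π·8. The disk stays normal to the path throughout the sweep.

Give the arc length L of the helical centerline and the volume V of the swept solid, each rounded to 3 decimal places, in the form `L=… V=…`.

2πR = 2π·48.5 = 304.734487
per-turn = √(304.734487² + 32²) = √(92863.1078 + 1024) = √93887.1078 = 306.410032
L = 8 × 306.410032 = 2451.280257
V = π·2.25² × L = 15.904313 × 2451.280257 = 38985.927994

L=2451.280 V=38985.928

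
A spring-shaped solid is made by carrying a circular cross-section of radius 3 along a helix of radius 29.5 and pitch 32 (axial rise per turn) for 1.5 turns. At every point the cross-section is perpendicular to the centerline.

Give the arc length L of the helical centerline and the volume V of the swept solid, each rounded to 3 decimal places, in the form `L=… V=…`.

2πR = 2π·29.5 = 185.353967
per-turn = √(185.353967² + 32²) = √(34356.0929 + 1024) = √35380.0929 = 188.095967
L = 1.5 × 188.095967 = 282.143951
V = π·3² × L = 28.274334 × 282.143951 = 7977.432273

L=282.144 V=7977.432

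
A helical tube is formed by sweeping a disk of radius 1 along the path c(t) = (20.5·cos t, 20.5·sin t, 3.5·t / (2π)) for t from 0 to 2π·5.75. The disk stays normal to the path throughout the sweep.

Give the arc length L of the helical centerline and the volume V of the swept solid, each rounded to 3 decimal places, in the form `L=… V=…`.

L=740.904 V=2327.618

2πR = 2π·20.5 = 128.805299
per-turn = √(128.805299² + 3.5²) = √(16590.8050 + 12.25) = √16603.0550 = 128.852842
L = 5.75 × 128.852842 = 740.903844
V = π·1² × L = 3.141593 × 740.903844 = 2327.618073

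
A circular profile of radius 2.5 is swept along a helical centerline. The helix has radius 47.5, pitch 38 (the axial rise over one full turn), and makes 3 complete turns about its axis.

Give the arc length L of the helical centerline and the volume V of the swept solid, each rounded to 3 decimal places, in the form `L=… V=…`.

L=902.582 V=17722.160

2πR = 2π·47.5 = 298.451302
per-turn = √(298.451302² + 38²) = √(89073.1797 + 1444) = √90517.1797 = 300.860731
L = 3 × 300.860731 = 902.582194
V = π·2.5² × L = 19.634954 × 902.582194 = 17722.159943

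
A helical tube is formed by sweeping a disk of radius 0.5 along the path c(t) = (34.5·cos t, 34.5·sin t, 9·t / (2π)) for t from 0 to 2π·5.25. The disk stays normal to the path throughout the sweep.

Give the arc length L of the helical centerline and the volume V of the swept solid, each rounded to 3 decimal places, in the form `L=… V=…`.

2πR = 2π·34.5 = 216.769893
per-turn = √(216.769893² + 9²) = √(46989.1866 + 81) = √47070.1866 = 216.956647
L = 5.25 × 216.956647 = 1139.022395
V = π·0.5² × L = 0.785398 × 1139.022395 = 894.586097

L=1139.022 V=894.586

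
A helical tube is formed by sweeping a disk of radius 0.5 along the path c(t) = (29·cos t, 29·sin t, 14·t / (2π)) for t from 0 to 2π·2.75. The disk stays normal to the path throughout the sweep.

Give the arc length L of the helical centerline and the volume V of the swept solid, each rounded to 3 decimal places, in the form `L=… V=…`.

2πR = 2π·29 = 182.212374
per-turn = √(182.212374² + 14²) = √(33201.3492 + 196) = √33397.3492 = 182.749416
L = 2.75 × 182.749416 = 502.560895
V = π·0.5² × L = 0.785398 × 502.560895 = 394.710404

L=502.561 V=394.710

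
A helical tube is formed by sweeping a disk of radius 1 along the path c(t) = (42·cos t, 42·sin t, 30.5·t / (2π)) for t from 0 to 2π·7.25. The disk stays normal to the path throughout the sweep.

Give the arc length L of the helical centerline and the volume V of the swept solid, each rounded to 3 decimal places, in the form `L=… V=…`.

L=1925.966 V=6050.601

2πR = 2π·42 = 263.893783
per-turn = √(263.893783² + 30.5²) = √(69639.9287 + 930.25) = √70570.1787 = 265.650482
L = 7.25 × 265.650482 = 1925.965995
V = π·1² × L = 3.141593 × 1925.965995 = 6050.600622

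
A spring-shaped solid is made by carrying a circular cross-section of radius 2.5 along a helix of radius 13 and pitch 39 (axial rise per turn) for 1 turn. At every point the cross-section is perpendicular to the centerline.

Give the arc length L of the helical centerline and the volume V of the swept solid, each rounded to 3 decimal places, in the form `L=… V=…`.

L=90.514 V=1777.246

2πR = 2π·13 = 81.681409
per-turn = √(81.681409² + 39²) = √(6671.8526 + 1521) = √8192.8526 = 90.514378
L = 1 × 90.514378 = 90.514378
V = π·2.5² × L = 19.634954 × 90.514378 = 1777.245651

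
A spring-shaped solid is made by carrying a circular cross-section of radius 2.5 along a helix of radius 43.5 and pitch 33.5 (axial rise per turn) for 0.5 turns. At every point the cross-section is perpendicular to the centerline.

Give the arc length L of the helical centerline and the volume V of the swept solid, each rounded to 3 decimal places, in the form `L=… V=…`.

L=137.682 V=2703.379

2πR = 2π·43.5 = 273.318561
per-turn = √(273.318561² + 33.5²) = √(74703.0357 + 1122.25) = √75825.2857 = 275.363915
L = 0.5 × 275.363915 = 137.681958
V = π·2.5² × L = 19.634954 × 137.681958 = 2703.378914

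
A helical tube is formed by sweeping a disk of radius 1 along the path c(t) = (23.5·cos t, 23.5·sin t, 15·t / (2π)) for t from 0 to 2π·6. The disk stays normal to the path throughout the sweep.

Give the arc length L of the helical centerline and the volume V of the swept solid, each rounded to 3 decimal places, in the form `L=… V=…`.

2πR = 2π·23.5 = 147.654855
per-turn = √(147.654855² + 15²) = √(21801.9561 + 225) = √22026.9561 = 148.414811
L = 6 × 148.414811 = 890.488866
V = π·1² × L = 3.141593 × 890.488866 = 2797.553279

L=890.489 V=2797.553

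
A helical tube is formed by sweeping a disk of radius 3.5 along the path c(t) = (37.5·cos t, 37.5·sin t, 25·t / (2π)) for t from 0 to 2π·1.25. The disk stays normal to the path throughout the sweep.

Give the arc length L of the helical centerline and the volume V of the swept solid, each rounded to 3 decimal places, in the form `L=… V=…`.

2πR = 2π·37.5 = 235.619449
per-turn = √(235.619449² + 25²) = √(55516.5248 + 625) = √56141.5248 = 236.942028
L = 1.25 × 236.942028 = 296.177535
V = π·3.5² × L = 38.484510 × 296.177535 = 11398.247322

L=296.178 V=11398.247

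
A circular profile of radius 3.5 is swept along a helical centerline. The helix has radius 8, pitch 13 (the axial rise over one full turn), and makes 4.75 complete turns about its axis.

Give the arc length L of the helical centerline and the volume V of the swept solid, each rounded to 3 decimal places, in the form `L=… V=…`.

2πR = 2π·8 = 50.265482
per-turn = √(50.265482² + 13²) = √(2526.6187 + 169) = √2695.6187 = 51.919348
L = 4.75 × 51.919348 = 246.616904
V = π·3.5² × L = 38.484510 × 246.616904 = 9490.930724

L=246.617 V=9490.931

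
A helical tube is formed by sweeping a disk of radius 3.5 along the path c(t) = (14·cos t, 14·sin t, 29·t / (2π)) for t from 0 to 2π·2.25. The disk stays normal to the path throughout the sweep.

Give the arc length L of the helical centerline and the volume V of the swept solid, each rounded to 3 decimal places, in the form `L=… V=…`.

2πR = 2π·14 = 87.964594
per-turn = √(87.964594² + 29²) = √(7737.7699 + 841) = √8578.7699 = 92.621649
L = 2.25 × 92.621649 = 208.398710
V = π·3.5² × L = 38.484510 × 208.398710 = 8020.122244

L=208.399 V=8020.122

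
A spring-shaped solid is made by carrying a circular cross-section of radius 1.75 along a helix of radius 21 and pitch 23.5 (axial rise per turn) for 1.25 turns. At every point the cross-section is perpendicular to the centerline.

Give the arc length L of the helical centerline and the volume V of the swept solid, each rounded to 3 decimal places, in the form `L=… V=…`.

L=167.529 V=1611.818

2πR = 2π·21 = 131.946891
per-turn = √(131.946891² + 23.5²) = √(17409.9822 + 552.25) = √17962.2322 = 134.023252
L = 1.25 × 134.023252 = 167.529065
V = π·1.75² × L = 9.621128 × 167.529065 = 1611.818498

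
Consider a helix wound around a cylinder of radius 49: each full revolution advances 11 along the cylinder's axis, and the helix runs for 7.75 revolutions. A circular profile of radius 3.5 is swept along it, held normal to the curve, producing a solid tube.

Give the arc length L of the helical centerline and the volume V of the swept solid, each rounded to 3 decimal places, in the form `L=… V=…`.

2πR = 2π·49 = 307.876080
per-turn = √(307.876080² + 11²) = √(94787.6807 + 121) = √94908.6807 = 308.072525
L = 7.75 × 308.072525 = 2387.562069
V = π·3.5² × L = 38.484510 × 2387.562069 = 91884.156330

L=2387.562 V=91884.156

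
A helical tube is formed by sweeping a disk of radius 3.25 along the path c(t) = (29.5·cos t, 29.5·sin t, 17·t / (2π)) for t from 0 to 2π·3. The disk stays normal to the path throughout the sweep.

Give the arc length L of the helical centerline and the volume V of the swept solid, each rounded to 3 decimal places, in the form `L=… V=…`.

2πR = 2π·29.5 = 185.353967
per-turn = √(185.353967² + 17²) = √(34356.0929 + 289) = √34645.0929 = 186.131923
L = 3 × 186.131923 = 558.395770
V = π·3.25² × L = 33.183072 × 558.395770 = 18529.287275

L=558.396 V=18529.287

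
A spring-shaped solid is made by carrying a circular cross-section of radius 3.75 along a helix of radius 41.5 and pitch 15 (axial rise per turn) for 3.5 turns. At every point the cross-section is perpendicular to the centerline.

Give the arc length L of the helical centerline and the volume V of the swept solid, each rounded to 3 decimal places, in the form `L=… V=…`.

2πR = 2π·41.5 = 260.752190
per-turn = √(260.752190² + 15²) = √(67991.7047 + 225) = √68216.7047 = 261.183278
L = 3.5 × 261.183278 = 914.141473
V = π·3.75² × L = 44.178647 × 914.141473 = 40385.533165

L=914.141 V=40385.533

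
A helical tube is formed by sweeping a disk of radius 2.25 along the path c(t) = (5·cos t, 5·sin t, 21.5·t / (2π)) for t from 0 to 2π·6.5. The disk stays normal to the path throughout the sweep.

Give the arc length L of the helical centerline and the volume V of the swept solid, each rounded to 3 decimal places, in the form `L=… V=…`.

2πR = 2π·5 = 31.415927
per-turn = √(31.415927² + 21.5²) = √(986.9604 + 462.25) = √1449.2104 = 38.068497
L = 6.5 × 38.068497 = 247.445228
V = π·2.25² × L = 15.904313 × 247.445228 = 3935.446317

L=247.445 V=3935.446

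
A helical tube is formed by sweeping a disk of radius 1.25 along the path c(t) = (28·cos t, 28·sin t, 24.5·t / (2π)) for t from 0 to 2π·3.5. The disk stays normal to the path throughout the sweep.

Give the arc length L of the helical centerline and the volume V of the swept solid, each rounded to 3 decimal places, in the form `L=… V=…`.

L=621.694 V=3051.735

2πR = 2π·28 = 175.929189
per-turn = √(175.929189² + 24.5²) = √(30951.0794 + 600.25) = √31551.3294 = 177.626939
L = 3.5 × 177.626939 = 621.694286
V = π·1.25² × L = 4.908739 × 621.694286 = 3051.734690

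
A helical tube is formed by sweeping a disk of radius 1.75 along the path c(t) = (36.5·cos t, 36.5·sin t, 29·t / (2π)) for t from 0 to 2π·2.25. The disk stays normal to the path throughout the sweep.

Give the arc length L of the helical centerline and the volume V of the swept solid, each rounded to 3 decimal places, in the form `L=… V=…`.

2πR = 2π·36.5 = 229.336264
per-turn = √(229.336264² + 29²) = √(52595.1219 + 841) = √53436.1219 = 231.162544
L = 2.25 × 231.162544 = 520.115725
V = π·1.75² × L = 9.621128 × 520.115725 = 5004.099701

L=520.116 V=5004.100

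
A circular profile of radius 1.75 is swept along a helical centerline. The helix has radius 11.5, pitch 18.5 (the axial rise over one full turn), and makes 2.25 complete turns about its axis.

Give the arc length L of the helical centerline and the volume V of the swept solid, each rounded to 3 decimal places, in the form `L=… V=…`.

L=167.822 V=1614.632

2πR = 2π·11.5 = 72.256631
per-turn = √(72.256631² + 18.5²) = √(5221.0207 + 342.25) = √5563.2707 = 74.587336
L = 2.25 × 74.587336 = 167.821507
V = π·1.75² × L = 9.621128 × 167.821507 = 1614.632112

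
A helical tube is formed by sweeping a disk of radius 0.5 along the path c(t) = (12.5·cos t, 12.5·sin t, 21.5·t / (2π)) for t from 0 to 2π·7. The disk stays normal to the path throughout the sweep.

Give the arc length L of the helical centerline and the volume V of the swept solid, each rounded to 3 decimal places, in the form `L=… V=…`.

2πR = 2π·12.5 = 78.539816
per-turn = √(78.539816² + 21.5²) = √(6168.5028 + 462.25) = √6630.7528 = 81.429434
L = 7 × 81.429434 = 570.006039
V = π·0.5² × L = 0.785398 × 570.006039 = 447.681696

L=570.006 V=447.682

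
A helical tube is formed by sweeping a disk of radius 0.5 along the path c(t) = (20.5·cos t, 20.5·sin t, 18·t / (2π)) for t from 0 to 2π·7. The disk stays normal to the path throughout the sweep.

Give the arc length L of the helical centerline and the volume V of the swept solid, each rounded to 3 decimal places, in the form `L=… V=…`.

2πR = 2π·20.5 = 128.805299
per-turn = √(128.805299² + 18²) = √(16590.8050 + 324) = √16914.8050 = 130.056930
L = 7 × 130.056930 = 910.398509
V = π·0.5² × L = 0.785398 × 910.398509 = 715.025317

L=910.399 V=715.025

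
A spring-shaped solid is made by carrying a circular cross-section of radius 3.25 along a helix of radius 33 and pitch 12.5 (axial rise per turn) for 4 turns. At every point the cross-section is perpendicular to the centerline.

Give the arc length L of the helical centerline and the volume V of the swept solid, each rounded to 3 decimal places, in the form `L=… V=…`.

L=830.886 V=27571.358

2πR = 2π·33 = 207.345115
per-turn = √(207.345115² + 12.5²) = √(42991.9968 + 156.25) = √43148.2468 = 207.721561
L = 4 × 207.721561 = 830.886243
V = π·3.25² × L = 33.183072 × 830.886243 = 27571.358351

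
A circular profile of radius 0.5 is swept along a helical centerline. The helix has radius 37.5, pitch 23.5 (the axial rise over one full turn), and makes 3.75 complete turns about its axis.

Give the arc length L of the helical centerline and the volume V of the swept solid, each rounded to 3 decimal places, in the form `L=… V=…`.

2πR = 2π·37.5 = 235.619449
per-turn = √(235.619449² + 23.5²) = √(55516.5248 + 552.25) = √56068.7748 = 236.788460
L = 3.75 × 236.788460 = 887.956725
V = π·0.5² × L = 0.785398 × 887.956725 = 697.399581

L=887.957 V=697.400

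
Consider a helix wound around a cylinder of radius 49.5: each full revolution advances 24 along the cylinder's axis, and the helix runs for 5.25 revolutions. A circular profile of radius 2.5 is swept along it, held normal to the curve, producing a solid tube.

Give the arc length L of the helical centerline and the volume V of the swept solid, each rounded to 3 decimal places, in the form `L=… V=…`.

L=1637.697 V=32156.106

2πR = 2π·49.5 = 311.017673
per-turn = √(311.017673² + 24²) = √(96731.9927 + 576) = √97307.9927 = 311.942291
L = 5.25 × 311.942291 = 1637.697026
V = π·2.5² × L = 19.634954 × 1637.697026 = 32156.105915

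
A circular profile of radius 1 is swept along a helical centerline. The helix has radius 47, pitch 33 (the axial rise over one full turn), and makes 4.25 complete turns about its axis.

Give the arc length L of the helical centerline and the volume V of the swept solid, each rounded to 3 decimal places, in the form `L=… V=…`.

L=1262.878 V=3967.449

2πR = 2π·47 = 295.309709
per-turn = √(295.309709² + 33²) = √(87207.8245 + 1089) = √88296.8245 = 297.147816
L = 4.25 × 297.147816 = 1262.878218
V = π·1² × L = 3.141593 × 1262.878218 = 3967.448931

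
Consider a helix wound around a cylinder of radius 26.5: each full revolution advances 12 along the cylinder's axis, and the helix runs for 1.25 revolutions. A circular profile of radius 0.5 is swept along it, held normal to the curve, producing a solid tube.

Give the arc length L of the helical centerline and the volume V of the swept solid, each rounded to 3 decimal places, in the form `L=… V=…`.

2πR = 2π·26.5 = 166.504411
per-turn = √(166.504411² + 12²) = √(27723.7188 + 144) = √27867.7188 = 166.936272
L = 1.25 × 166.936272 = 208.670339
V = π·0.5² × L = 0.785398 × 208.670339 = 163.889301

L=208.670 V=163.889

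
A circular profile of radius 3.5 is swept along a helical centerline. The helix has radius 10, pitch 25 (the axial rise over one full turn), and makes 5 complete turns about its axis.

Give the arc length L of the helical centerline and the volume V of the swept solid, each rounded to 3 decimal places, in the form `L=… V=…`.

L=338.114 V=13012.150

2πR = 2π·10 = 62.831853
per-turn = √(62.831853² + 25²) = √(3947.8418 + 625) = √4572.8418 = 67.622790
L = 5 × 67.622790 = 338.113951
V = π·3.5² × L = 38.484510 × 338.113951 = 13012.149739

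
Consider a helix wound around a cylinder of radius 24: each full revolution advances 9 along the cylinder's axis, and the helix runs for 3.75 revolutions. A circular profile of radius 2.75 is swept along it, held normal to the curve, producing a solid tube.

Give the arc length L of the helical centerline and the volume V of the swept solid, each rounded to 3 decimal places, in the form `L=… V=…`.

2πR = 2π·24 = 150.796447
per-turn = √(150.796447² + 9²) = √(22739.5685 + 81) = √22820.5685 = 151.064783
L = 3.75 × 151.064783 = 566.492935
V = π·2.75² × L = 23.758294 × 566.492935 = 13458.905943

L=566.493 V=13458.906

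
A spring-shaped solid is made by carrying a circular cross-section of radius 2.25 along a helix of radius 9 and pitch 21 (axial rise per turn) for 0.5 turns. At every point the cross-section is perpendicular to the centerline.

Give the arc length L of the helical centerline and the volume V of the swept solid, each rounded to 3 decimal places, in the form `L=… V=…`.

2πR = 2π·9 = 56.548668
per-turn = √(56.548668² + 21²) = √(3197.7518 + 441) = √3638.7518 = 60.322067
L = 0.5 × 60.322067 = 30.161034
V = π·2.25² × L = 15.904313 × 30.161034 = 479.690515

L=30.161 V=479.691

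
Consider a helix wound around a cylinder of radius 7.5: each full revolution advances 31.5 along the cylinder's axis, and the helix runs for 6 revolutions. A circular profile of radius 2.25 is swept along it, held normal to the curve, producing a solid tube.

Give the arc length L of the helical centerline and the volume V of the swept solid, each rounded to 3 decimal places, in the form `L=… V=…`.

L=340.095 V=5408.982

2πR = 2π·7.5 = 47.123890
per-turn = √(47.123890² + 31.5²) = √(2220.6610 + 992.25) = √3212.9110 = 56.682546
L = 6 × 56.682546 = 340.095274
V = π·2.25² × L = 15.904313 × 340.095274 = 5408.981628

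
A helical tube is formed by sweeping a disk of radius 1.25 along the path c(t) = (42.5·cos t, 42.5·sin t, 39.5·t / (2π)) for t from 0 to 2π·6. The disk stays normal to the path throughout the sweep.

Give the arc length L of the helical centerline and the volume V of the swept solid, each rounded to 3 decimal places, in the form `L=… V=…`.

2πR = 2π·42.5 = 267.035376
per-turn = √(267.035376² + 39.5²) = √(71307.8918 + 1560.25) = √72868.1418 = 269.940997
L = 6 × 269.940997 = 1619.645981
V = π·1.25² × L = 4.908739 × 1619.645981 = 7950.418619

L=1619.646 V=7950.419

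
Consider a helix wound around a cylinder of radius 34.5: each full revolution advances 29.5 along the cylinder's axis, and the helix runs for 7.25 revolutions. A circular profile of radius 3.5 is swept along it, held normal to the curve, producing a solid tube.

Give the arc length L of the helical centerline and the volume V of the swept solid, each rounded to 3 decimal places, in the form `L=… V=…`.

2πR = 2π·34.5 = 216.769893
per-turn = √(216.769893² + 29.5²) = √(46989.1866 + 870.25) = √47859.4366 = 218.767997
L = 7.25 × 218.767997 = 1586.067979
V = π·3.5² × L = 38.484510 × 1586.067979 = 61039.049007

L=1586.068 V=61039.049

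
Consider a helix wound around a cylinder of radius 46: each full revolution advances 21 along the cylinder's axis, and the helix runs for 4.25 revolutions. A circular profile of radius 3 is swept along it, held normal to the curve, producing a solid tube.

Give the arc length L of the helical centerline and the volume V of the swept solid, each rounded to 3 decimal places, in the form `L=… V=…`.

L=1231.601 V=34822.692

2πR = 2π·46 = 289.026524
per-turn = √(289.026524² + 21²) = √(83536.3317 + 441) = √83977.3317 = 289.788426
L = 4.25 × 289.788426 = 1231.600809
V = π·3² × L = 28.274334 × 1231.600809 = 34822.692486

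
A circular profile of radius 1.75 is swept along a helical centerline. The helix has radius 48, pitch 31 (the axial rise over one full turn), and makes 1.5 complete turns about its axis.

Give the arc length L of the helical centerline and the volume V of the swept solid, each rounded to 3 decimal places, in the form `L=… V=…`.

L=454.773 V=4375.428

2πR = 2π·48 = 301.592895
per-turn = √(301.592895² + 31²) = √(90958.2742 + 961) = √91919.2742 = 303.181916
L = 1.5 × 303.181916 = 454.772874
V = π·1.75² × L = 9.621128 × 454.772874 = 4375.427804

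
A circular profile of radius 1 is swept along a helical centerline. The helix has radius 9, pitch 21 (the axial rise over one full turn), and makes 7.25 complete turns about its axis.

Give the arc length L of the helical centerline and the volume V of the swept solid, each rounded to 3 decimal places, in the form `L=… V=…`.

L=437.335 V=1373.928

2πR = 2π·9 = 56.548668
per-turn = √(56.548668² + 21²) = √(3197.7518 + 441) = √3638.7518 = 60.322067
L = 7.25 × 60.322067 = 437.334989
V = π·1² × L = 3.141593 × 437.334989 = 1373.928389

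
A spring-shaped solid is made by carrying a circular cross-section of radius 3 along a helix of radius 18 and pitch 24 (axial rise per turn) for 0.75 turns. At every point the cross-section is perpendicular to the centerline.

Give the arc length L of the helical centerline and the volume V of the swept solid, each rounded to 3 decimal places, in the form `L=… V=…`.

2πR = 2π·18 = 113.097336
per-turn = √(113.097336² + 24²) = √(12791.0073 + 576) = √13367.0073 = 115.615774
L = 0.75 × 115.615774 = 86.711831
V = π·3² × L = 28.274334 × 86.711831 = 2451.719257

L=86.712 V=2451.719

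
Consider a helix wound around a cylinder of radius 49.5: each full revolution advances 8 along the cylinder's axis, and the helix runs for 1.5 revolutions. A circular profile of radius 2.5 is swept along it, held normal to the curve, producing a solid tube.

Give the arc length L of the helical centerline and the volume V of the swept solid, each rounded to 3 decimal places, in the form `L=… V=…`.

2πR = 2π·49.5 = 311.017673
per-turn = √(311.017673² + 8²) = √(96731.9927 + 64) = √96795.9927 = 311.120544
L = 1.5 × 311.120544 = 466.680816
V = π·2.5² × L = 19.634954 × 466.680816 = 9163.256387

L=466.681 V=9163.256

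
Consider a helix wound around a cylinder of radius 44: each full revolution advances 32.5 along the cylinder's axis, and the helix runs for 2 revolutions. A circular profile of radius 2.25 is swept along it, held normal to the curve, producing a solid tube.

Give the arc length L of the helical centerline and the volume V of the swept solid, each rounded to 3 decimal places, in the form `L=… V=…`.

2πR = 2π·44 = 276.460154
per-turn = √(276.460154² + 32.5²) = √(76430.2165 + 1056.25) = √77486.4665 = 278.363910
L = 2 × 278.363910 = 556.727820
V = π·2.25² × L = 15.904313 × 556.727820 = 8854.373404

L=556.728 V=8854.373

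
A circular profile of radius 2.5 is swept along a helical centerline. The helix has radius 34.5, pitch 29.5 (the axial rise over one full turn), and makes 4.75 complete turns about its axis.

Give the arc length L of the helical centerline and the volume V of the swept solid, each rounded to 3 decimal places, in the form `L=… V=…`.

L=1039.148 V=20403.623

2πR = 2π·34.5 = 216.769893
per-turn = √(216.769893² + 29.5²) = √(46989.1866 + 870.25) = √47859.4366 = 218.767997
L = 4.75 × 218.767997 = 1039.147986
V = π·2.5² × L = 19.634954 × 1039.147986 = 20403.622997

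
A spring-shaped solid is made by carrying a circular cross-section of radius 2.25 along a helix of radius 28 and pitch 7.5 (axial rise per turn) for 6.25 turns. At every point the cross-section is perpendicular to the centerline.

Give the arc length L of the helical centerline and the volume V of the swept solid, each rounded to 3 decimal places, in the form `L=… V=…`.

2πR = 2π·28 = 175.929189
per-turn = √(175.929189² + 7.5²) = √(30951.0794 + 56.25) = √31007.3294 = 176.088981
L = 6.25 × 176.088981 = 1100.556134
V = π·2.25² × L = 15.904313 × 1100.556134 = 17503.589024

L=1100.556 V=17503.589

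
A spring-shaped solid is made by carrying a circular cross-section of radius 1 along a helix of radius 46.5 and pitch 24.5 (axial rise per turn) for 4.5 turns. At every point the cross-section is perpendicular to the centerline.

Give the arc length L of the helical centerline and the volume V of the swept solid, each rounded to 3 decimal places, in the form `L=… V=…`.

2πR = 2π·46.5 = 292.168117
per-turn = √(292.168117² + 24.5²) = √(85362.2085 + 600.25) = √85962.4585 = 293.193551
L = 4.5 × 293.193551 = 1319.370980
V = π·1² × L = 3.141593 × 1319.370980 = 4144.926179

L=1319.371 V=4144.926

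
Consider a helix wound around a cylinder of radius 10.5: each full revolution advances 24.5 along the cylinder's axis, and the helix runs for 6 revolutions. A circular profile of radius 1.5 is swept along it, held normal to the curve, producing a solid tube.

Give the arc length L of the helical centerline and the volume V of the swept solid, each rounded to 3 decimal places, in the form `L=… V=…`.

L=422.254 V=2984.741

2πR = 2π·10.5 = 65.973446
per-turn = √(65.973446² + 24.5²) = √(4352.4955 + 600.25) = √4952.7455 = 70.375745
L = 6 × 70.375745 = 422.254472
V = π·1.5² × L = 7.068583 × 422.254472 = 2984.740984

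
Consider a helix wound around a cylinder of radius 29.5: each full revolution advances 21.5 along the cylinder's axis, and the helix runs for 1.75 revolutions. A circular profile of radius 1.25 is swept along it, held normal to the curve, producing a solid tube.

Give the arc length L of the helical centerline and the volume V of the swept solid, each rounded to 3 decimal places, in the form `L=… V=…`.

2πR = 2π·29.5 = 185.353967
per-turn = √(185.353967² + 21.5²) = √(34356.0929 + 462.25) = √34818.3429 = 186.596739
L = 1.75 × 186.596739 = 326.544293
V = π·1.25² × L = 4.908739 × 326.544293 = 1602.920549

L=326.544 V=1602.921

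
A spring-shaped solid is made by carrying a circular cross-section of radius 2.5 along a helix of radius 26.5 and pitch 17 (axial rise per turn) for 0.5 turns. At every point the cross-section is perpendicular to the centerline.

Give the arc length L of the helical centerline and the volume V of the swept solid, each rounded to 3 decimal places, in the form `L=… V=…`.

L=83.685 V=1643.151

2πR = 2π·26.5 = 166.504411
per-turn = √(166.504411² + 17²) = √(27723.7188 + 289) = √28012.7188 = 167.370006
L = 0.5 × 167.370006 = 83.685003
V = π·2.5² × L = 19.634954 × 83.685003 = 1643.151187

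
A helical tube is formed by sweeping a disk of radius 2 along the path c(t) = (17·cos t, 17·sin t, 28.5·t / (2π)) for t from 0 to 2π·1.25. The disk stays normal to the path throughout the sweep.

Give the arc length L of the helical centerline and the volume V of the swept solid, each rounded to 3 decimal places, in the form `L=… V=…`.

L=138.189 V=1736.530

2πR = 2π·17 = 106.814150
per-turn = √(106.814150² + 28.5²) = √(11409.2627 + 812.25) = √12221.5127 = 110.550951
L = 1.25 × 110.550951 = 138.188688
V = π·2² × L = 12.566371 × 138.188688 = 1736.530272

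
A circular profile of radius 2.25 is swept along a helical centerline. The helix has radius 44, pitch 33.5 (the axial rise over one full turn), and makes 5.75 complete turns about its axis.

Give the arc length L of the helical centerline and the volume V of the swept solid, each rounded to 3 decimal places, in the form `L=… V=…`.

2πR = 2π·44 = 276.460154
per-turn = √(276.460154² + 33.5²) = √(76430.2165 + 1122.25) = √77552.4665 = 278.482435
L = 5.75 × 278.482435 = 1601.274000
V = π·2.25² × L = 15.904313 × 1601.274000 = 25467.162589

L=1601.274 V=25467.163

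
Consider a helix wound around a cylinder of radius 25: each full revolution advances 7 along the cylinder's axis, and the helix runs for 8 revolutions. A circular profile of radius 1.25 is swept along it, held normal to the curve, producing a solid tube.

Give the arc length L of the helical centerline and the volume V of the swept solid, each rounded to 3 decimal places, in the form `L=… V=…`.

L=1257.884 V=6174.625

2πR = 2π·25 = 157.079633
per-turn = √(157.079633² + 7²) = √(24674.0110 + 49) = √24723.0110 = 157.235527
L = 8 × 157.235527 = 1257.884217
V = π·1.25² × L = 4.908739 × 1257.884217 = 6174.624713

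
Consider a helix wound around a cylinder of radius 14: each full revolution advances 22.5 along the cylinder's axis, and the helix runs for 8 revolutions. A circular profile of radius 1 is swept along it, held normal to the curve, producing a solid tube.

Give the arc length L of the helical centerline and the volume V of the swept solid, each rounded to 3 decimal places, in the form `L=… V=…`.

2πR = 2π·14 = 87.964594
per-turn = √(87.964594² + 22.5²) = √(7737.7699 + 506.25) = √8244.0199 = 90.796585
L = 8 × 90.796585 = 726.372680
V = π·1² × L = 3.141593 × 726.372680 = 2281.967076

L=726.373 V=2281.967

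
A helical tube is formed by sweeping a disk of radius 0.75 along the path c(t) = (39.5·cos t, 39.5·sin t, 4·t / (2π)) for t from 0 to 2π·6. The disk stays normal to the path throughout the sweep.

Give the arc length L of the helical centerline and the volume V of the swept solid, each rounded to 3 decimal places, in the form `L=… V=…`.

L=1489.308 V=2631.825

2πR = 2π·39.5 = 248.185820
per-turn = √(248.185820² + 4²) = √(61596.2011 + 16) = √61612.2011 = 248.218051
L = 6 × 248.218051 = 1489.308309
V = π·0.75² × L = 1.767146 × 1489.308309 = 2631.825023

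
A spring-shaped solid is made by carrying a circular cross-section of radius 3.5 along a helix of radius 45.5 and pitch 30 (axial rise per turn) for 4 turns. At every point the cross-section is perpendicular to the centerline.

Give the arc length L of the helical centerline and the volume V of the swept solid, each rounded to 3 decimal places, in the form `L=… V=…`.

L=1149.819 V=44250.210

2πR = 2π·45.5 = 285.884931
per-turn = √(285.884931² + 30²) = √(81730.1940 + 900) = √82630.1940 = 287.454682
L = 4 × 287.454682 = 1149.818727
V = π·3.5² × L = 38.484510 × 1149.818727 = 44250.210301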